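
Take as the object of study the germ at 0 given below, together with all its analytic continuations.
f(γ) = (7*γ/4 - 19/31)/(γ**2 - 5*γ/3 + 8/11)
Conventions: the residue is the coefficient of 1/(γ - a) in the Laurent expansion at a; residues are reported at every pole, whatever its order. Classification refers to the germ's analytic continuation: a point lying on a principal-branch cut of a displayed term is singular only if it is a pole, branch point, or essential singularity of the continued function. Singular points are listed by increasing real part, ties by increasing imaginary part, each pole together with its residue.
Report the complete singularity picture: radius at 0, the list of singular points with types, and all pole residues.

Denominator factor (γ**2 - 5*γ/3 + 8/11): discriminant -13/99, complex-conjugate roots (5/6) + ((1/66)*sqrt(143))*i and (5/6) - ((1/66)*sqrt(143))*i; poles of order 1, moduli (2/11)*sqrt(22) and (2/11)*sqrt(22).
The radius of convergence is the smallest modulus among the singular points: (2/11)*sqrt(22).
The factor γ**2 - 5*γ/3 + 8/11 splits as (γ - a)(γ - a') with a = (5/6) - ((1/66)*sqrt(143))*i, a' = (5/6) + ((1/66)*sqrt(143))*i. At the order-1 pole a set g(γ) = (γ - a)*f(γ) = [7*γ/4 - 19/31] / (γ - a').
Simple pole: residue = g(a) at a = (5/6) - ((1/66)*sqrt(143))*i, which is (7/8) + ((629/3224)*sqrt(143))*i.
The factor γ**2 - 5*γ/3 + 8/11 splits as (γ - a)(γ - a') with a = (5/6) + ((1/66)*sqrt(143))*i, a' = (5/6) - ((1/66)*sqrt(143))*i. At the order-1 pole a set g(γ) = (γ - a)*f(γ) = [7*γ/4 - 19/31] / (γ - a').
Simple pole: residue = g(a) at a = (5/6) + ((1/66)*sqrt(143))*i, which is (7/8) - ((629/3224)*sqrt(143))*i.
List the singular points by increasing real part (a conjugate pair: the negative imaginary part first).

Radius of convergence at 0: (2/11)*sqrt(22).
At (5/6) - ((1/66)*sqrt(143))*i: a pole of order 1; residue (7/8) + ((629/3224)*sqrt(143))*i.
At (5/6) + ((1/66)*sqrt(143))*i: a pole of order 1; residue (7/8) - ((629/3224)*sqrt(143))*i.


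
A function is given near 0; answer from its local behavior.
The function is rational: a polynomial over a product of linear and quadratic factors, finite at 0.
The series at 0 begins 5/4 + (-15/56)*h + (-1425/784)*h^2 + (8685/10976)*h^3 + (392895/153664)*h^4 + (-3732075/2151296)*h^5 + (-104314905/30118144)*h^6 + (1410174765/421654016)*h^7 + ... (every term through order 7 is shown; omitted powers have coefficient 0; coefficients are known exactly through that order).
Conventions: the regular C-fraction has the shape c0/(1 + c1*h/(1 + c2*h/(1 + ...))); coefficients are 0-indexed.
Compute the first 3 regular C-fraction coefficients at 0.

Taylor coefficients (read off): a_0 = 5/4, a_1 = -15/56, a_2 = -1425/784.
c0 = a_0 = 5/4. Peel one level at a time: if S = 1 + c*h/S' with S'(0) = 1, then c is the h-coefficient of S and S' = c*h/(S - 1).
S_1 = c0/f = 1 + (3/14)*h + (3/2)*h^2 + ...; c1 = 3/14.
S_2 = c1*h/(S_1 - 1) = 1 + (-7)*h + ...; c2 = -7.

The regular C-fraction coefficients are [5/4, 3/14, -7].


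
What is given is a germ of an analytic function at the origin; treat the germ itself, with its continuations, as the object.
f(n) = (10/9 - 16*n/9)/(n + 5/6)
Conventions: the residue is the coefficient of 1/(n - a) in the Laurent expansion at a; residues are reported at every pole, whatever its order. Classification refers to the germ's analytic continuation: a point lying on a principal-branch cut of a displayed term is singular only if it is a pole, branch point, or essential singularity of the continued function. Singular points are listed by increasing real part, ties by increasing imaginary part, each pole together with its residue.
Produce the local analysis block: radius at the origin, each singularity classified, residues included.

Denominator factor (n + 5/6): pole of order 1 at -5/6, modulus 5/6.
The radius of convergence is the smallest modulus among the singular points: 5/6.
At the order-1 pole -5/6 set g(n) = (n - (-5/6))*f(n) = 10/9 - 16*n/9.
Simple pole: residue = g(a) at a = -5/6, which is 70/27.

Radius of convergence at 0: 5/6.
At -5/6: a pole of order 1; residue 70/27.


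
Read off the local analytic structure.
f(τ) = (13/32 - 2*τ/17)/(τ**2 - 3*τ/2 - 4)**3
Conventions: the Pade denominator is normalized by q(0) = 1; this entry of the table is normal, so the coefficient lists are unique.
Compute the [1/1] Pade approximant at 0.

The Pade approximant has numerator coefficients [-13/2048, 254851/696598528]; denominator coefficients [1, 13575/10004].

Taylor coefficients needed (expand at 0): a_0 = -13/2048, a_1 = 2501/278528, a_2 = -13575/1114112.
Write the denominator as Q(τ) = 1 + q1*τ. Requiring Q*f - P = O(τ^3) with deg P <= 1 kills the coefficients of τ^2..τ^2 in Q*f:
  τ^2: a_2 + q1*a_1 = 0, i.e. -13575/1114112 + (2501/278528)*q1 = 0.
Solving this linear system: q1 = 13575/10004.
The numerator is Q*f truncated at degree 1: P0 = a_0 = -13/2048; P1 = a_1 + q1*a_0 = 254851/696598528.


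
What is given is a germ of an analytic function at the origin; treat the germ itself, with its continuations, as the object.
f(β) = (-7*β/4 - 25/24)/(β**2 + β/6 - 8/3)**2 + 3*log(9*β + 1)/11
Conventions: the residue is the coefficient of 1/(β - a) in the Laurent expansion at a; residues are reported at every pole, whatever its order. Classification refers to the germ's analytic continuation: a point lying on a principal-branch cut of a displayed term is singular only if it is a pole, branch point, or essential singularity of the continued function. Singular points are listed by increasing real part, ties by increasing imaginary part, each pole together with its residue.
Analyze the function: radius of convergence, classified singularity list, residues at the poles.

Radius of convergence at 0: 1/9.
At -1/12 - (1/12)*sqrt(385): a pole of order 2; residue -(387/148225)*sqrt(385).
At -1/9: a logarithmic branch point.
At -1/12 + (1/12)*sqrt(385): a pole of order 2; residue (387/148225)*sqrt(385).

Denominator factor (β**2 + β/6 - 8/3)^2: discriminant 385/36, real irrational roots -1/12 + (1/12)*sqrt(385) and -1/12 - (1/12)*sqrt(385); poles of order 2, moduli -1/12 + (1/12)*sqrt(385) and 1/12 + (1/12)*sqrt(385).
Branch term (3/11)*log(1 - β/(-1/9)): its argument vanishes at β = -1/9, a logarithmic branch point, modulus 1/9.
The radius of convergence is the smallest modulus among the singular points: 1/9.
The branch term is analytic at -1/12 - (1/12)*sqrt(385) and contributes nothing to the residue; only the rational part matters.
The factor β**2 + β/6 - 8/3 splits as (β - a)(β - a') with a = -1/12 - (1/12)*sqrt(385), a' = -1/12 + (1/12)*sqrt(385). At the order-2 pole a set g(β) = (β - a)^2*(rational part) = [-7*β/4 - 25/24] / (β - a')^2.
Order-2 pole: residue = g'(a); g'(-1/12 - (1/12)*sqrt(385)) = -(387/148225)*sqrt(385), so the residue is -(387/148225)*sqrt(385).
The branch term is analytic at -1/12 + (1/12)*sqrt(385) and contributes nothing to the residue; only the rational part matters.
The factor β**2 + β/6 - 8/3 splits as (β - a)(β - a') with a = -1/12 + (1/12)*sqrt(385), a' = -1/12 - (1/12)*sqrt(385). At the order-2 pole a set g(β) = (β - a)^2*(rational part) = [-7*β/4 - 25/24] / (β - a')^2.
Order-2 pole: residue = g'(a); g'(-1/12 + (1/12)*sqrt(385)) = (387/148225)*sqrt(385), so the residue is (387/148225)*sqrt(385).
List the singular points by increasing real part (a conjugate pair: the negative imaginary part first).


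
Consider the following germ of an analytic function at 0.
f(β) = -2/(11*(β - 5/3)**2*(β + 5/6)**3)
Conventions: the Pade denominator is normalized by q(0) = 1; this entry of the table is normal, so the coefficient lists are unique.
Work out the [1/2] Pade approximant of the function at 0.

The Pade approximant has numerator coefficients [-3888/34375, -23328/34375]; denominator coefficients [1, 42/5, 369/25].

Taylor coefficients needed (expand at 0): a_0 = -3888/34375, a_1 = 46656/171875, a_2 = -104976/171875, a_3 = 4828896/4296875.
Write the denominator as Q(β) = 1 + q1*β + q2*β^2. Requiring Q*f - P = O(β^4) with deg P <= 1 kills the coefficients of β^2..β^3 in Q*f:
  β^2: a_2 + q1*a_1 + q2*a_0 = 0, i.e. -104976/171875 + (46656/171875)*q1 + (-3888/34375)*q2 = 0.
  β^3: a_3 + q1*a_2 + q2*a_1 = 0, i.e. 4828896/4296875 + (-104976/171875)*q1 + (46656/171875)*q2 = 0.
Solving this linear system: q1 = 42/5, q2 = 369/25.
The numerator is Q*f truncated at degree 1: P0 = a_0 = -3888/34375; P1 = a_1 + q1*a_0 = -23328/34375.


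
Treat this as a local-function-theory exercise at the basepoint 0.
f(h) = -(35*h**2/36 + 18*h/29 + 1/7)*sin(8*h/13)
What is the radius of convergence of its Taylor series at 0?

The factor -sin(8*h/13) is entire and contributes no finite singular point.
The polynomial part has no poles.
No finite singular points: the Taylor series at 0 converges everywhere.

The radius of convergence is infinite.


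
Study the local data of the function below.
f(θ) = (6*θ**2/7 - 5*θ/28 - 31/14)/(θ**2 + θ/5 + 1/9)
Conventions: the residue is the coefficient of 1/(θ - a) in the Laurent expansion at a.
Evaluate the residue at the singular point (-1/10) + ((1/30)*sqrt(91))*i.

The factor θ**2 + θ/5 + 1/9 splits as (θ - a)(θ - a') with a = (-1/10) + ((1/30)*sqrt(91))*i, a' = (-1/10) - ((1/30)*sqrt(91))*i. At the order-1 pole a set g(θ) = (θ - a)*f(θ) = [6*θ**2/7 - 5*θ/28 - 31/14] / (θ - a').
Simple pole: residue = g(a) at a = (-1/10) + ((1/30)*sqrt(91))*i, which is (-7/40) + ((9553/25480)*sqrt(91))*i.

The residue is (-7/40) + ((9553/25480)*sqrt(91))*i.


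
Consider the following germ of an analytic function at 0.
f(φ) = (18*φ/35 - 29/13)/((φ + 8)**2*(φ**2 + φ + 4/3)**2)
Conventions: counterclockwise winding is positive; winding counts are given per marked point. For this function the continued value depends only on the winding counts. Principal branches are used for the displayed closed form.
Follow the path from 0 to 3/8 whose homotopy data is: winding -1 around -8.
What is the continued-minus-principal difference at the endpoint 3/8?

The function is rational, hence single-valued: continuing it around any pole returns the same value, so the difference is 0.

Continued minus principal equals 0.


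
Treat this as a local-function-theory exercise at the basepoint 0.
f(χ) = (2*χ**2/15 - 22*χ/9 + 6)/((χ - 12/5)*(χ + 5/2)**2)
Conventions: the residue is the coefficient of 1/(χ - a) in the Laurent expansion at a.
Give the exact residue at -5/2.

The residue is 230/2401.

At the order-2 pole -5/2 set g(χ) = (χ - (-5/2))^2*f(χ) = (2*χ**2/15 - 22*χ/9 + 6)/(χ - 12/5).
Order-2 pole: residue = g'(a); g'(-5/2) = 230/2401, so the residue is 230/2401.


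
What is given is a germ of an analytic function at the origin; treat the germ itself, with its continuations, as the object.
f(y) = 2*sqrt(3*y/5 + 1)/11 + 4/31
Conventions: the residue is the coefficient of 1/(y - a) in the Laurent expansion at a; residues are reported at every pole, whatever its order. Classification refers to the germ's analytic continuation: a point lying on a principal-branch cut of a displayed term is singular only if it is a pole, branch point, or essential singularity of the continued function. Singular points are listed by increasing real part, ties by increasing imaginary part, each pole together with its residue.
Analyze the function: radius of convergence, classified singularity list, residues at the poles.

Branch term (2/11)*sqrt(1 - y/(-5/3)): its argument vanishes at y = -5/3, a square-root branch point, modulus 5/3.
The radius of convergence is the smallest modulus among the singular points: 5/3.

Radius of convergence at 0: 5/3.
At -5/3: an algebraic (square-root) branch point.


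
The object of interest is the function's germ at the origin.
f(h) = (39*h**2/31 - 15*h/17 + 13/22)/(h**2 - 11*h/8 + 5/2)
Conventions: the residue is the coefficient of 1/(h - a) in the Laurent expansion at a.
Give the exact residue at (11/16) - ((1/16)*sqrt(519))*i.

The factor h**2 - 11*h/8 + 5/2 splits as (h - a)(h - a') with a = (11/16) - ((1/16)*sqrt(519))*i, a' = (11/16) + ((1/16)*sqrt(519))*i. At the order-1 pole a set g(h) = (h - a)*f(h) = [39*h**2/31 - 15*h/17 + 13/22] / (h - a').
Simple pole: residue = g(a) at a = (11/16) - ((1/16)*sqrt(519))*i, which is (3573/8432) - ((1462963/48138288)*sqrt(519))*i.

The residue is (3573/8432) - ((1462963/48138288)*sqrt(519))*i.


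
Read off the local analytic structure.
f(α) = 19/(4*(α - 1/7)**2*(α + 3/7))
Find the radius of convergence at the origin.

Denominator factor (α - 1/7)^2: pole of order 2 at 1/7, modulus 1/7.
Denominator factor (α + 3/7): pole of order 1 at -3/7, modulus 3/7.
The radius of convergence is the smallest modulus among the singular points: 1/7.

The radius of convergence is 1/7.


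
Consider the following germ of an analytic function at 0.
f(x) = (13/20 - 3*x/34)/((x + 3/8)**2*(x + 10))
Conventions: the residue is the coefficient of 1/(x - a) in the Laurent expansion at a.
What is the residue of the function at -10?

At the order-1 pole -10 set g(x) = (x - (-10))*f(x) = (13/20 - 3*x/34)/(x + 3/8)**2.
Simple pole: residue = g(a) at a = -10, which is 8336/503965.

The residue is 8336/503965.


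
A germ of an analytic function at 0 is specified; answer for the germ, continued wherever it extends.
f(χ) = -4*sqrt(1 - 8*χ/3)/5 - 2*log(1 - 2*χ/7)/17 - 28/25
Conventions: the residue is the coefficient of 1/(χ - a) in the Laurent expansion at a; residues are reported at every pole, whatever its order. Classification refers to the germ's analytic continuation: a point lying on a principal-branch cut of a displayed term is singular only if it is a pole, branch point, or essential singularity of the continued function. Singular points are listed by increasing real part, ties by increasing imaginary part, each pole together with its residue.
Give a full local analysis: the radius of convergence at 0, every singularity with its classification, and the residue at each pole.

Radius of convergence at 0: 3/8.
At 3/8: an algebraic (square-root) branch point.
At 7/2: a logarithmic branch point.

Branch term (-4/5)*sqrt(1 - χ/(3/8)): its argument vanishes at χ = 3/8, a square-root branch point, modulus 3/8.
Branch term (-2/17)*log(1 - χ/(7/2)): its argument vanishes at χ = 7/2, a logarithmic branch point, modulus 7/2.
The radius of convergence is the smallest modulus among the singular points: 3/8.
List the singular points by increasing real part (a conjugate pair: the negative imaginary part first).


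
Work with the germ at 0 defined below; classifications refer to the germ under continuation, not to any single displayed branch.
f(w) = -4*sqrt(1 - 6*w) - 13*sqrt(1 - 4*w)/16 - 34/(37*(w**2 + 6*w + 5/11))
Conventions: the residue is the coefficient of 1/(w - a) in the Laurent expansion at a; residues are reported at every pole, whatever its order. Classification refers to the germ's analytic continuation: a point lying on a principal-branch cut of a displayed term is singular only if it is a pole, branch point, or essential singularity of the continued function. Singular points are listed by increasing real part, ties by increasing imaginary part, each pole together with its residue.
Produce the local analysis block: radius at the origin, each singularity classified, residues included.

Radius of convergence at 0: 3 - (1/11)*sqrt(1034).
At -3 - (1/11)*sqrt(1034): a pole of order 1; residue (17/3478)*sqrt(1034).
At -3 + (1/11)*sqrt(1034): a pole of order 1; residue -(17/3478)*sqrt(1034).
At 1/6: an algebraic (square-root) branch point.
At 1/4: an algebraic (square-root) branch point.

Denominator factor (w**2 + 6*w + 5/11): discriminant 376/11, real irrational roots -3 + (1/11)*sqrt(1034) and -3 - (1/11)*sqrt(1034); poles of order 1, moduli 3 - (1/11)*sqrt(1034) and 3 + (1/11)*sqrt(1034).
Branch term (-4)*sqrt(1 - w/(1/6)): its argument vanishes at w = 1/6, a square-root branch point, modulus 1/6.
Branch term (-13/16)*sqrt(1 - w/(1/4)): its argument vanishes at w = 1/4, a square-root branch point, modulus 1/4.
The radius of convergence is the smallest modulus among the singular points: 3 - (1/11)*sqrt(1034).
The branch terms are analytic at -3 - (1/11)*sqrt(1034) and contribute nothing to the residue; only the rational part matters.
The factor w**2 + 6*w + 5/11 splits as (w - a)(w - a') with a = -3 - (1/11)*sqrt(1034), a' = -3 + (1/11)*sqrt(1034). At the order-1 pole a set g(w) = (w - a)*(rational part) = [-34/37] / (w - a').
Simple pole: residue = g(a) at a = -3 - (1/11)*sqrt(1034), which is (17/3478)*sqrt(1034).
The branch terms are analytic at -3 + (1/11)*sqrt(1034) and contribute nothing to the residue; only the rational part matters.
The factor w**2 + 6*w + 5/11 splits as (w - a)(w - a') with a = -3 + (1/11)*sqrt(1034), a' = -3 - (1/11)*sqrt(1034). At the order-1 pole a set g(w) = (w - a)*(rational part) = [-34/37] / (w - a').
Simple pole: residue = g(a) at a = -3 + (1/11)*sqrt(1034), which is -(17/3478)*sqrt(1034).
List the singular points by increasing real part (a conjugate pair: the negative imaginary part first).


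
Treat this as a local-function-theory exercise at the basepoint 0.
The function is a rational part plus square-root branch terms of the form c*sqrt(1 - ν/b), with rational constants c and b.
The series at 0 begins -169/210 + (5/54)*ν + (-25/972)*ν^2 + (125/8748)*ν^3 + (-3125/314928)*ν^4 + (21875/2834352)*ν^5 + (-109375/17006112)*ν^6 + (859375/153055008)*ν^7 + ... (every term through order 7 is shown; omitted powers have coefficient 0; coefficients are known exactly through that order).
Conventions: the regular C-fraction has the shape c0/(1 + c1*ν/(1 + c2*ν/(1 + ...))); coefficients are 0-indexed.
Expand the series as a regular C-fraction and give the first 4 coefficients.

The regular C-fraction coefficients are [-169/210, 175/1521, 55/338, 845/1782].

Taylor coefficients (read off): a_0 = -169/210, a_1 = 5/54, a_2 = -25/972, a_3 = 125/8748.
c0 = a_0 = -169/210. Peel one level at a time: if S = 1 + c*ν/S' with S'(0) = 1, then c is the ν-coefficient of S and S' = c*ν/(S - 1).
S_1 = c0/f = 1 + (175/1521)*ν + (-9625/514098)*ν^2 + ...; c1 = 175/1521.
S_2 = c1*ν/(S_1 - 1) = 1 + (55/338)*ν + (-25/324)*ν^2 + ...; c2 = 55/338.
S_3 = c2*ν/(S_2 - 1) = 1 + (845/1782)*ν + ...; c3 = 845/1782.


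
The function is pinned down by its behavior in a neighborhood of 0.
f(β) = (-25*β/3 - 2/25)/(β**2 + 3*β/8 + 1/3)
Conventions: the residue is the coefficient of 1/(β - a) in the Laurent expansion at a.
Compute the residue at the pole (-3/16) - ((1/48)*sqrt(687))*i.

The factor β**2 + 3*β/8 + 1/3 splits as (β - a)(β - a') with a = (-3/16) - ((1/48)*sqrt(687))*i, a' = (-3/16) + ((1/48)*sqrt(687))*i. At the order-1 pole a set g(β) = (β - a)*f(β) = [-25*β/3 - 2/25] / (β - a').
Simple pole: residue = g(a) at a = (-3/16) - ((1/48)*sqrt(687))*i, which is (-25/6) + ((593/11450)*sqrt(687))*i.

The residue is (-25/6) + ((593/11450)*sqrt(687))*i.


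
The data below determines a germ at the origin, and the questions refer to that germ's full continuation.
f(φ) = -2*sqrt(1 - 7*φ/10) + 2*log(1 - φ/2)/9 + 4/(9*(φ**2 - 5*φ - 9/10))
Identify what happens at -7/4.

The point is a regular point.

Denominator factors: φ**2 - 5*φ - 9/10 = 873/80 at φ = -7/4 — none vanishes.
Branch term log(1 - φ/(2)): argument at -7/4 is 15/8, nonzero, so -7/4 is not its branch point (a point on a principal cut is still regular for the continued germ).
Branch term sqrt(1 - φ/(10/7)): argument at -7/4 is 89/40, nonzero, so -7/4 is not its branch point (a point on a principal cut is still regular for the continued germ).
So the germ continues analytically to -7/4.


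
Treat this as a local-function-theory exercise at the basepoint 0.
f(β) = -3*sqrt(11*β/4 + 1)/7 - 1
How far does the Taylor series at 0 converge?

The radius of convergence is 4/11.

Branch term (-3/7)*sqrt(1 - β/(-4/11)): its argument vanishes at β = -4/11, a square-root branch point, modulus 4/11.
The radius of convergence is the smallest modulus among the singular points: 4/11.


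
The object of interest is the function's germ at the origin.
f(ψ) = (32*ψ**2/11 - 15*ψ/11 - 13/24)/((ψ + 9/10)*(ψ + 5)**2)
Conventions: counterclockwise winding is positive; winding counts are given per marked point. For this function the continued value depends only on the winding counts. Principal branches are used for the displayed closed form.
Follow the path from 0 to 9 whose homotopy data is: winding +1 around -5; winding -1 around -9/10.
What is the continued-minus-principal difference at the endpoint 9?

Continued minus principal equals 0.

The function is rational, hence single-valued: continuing it around any pole returns the same value, so the difference is 0.


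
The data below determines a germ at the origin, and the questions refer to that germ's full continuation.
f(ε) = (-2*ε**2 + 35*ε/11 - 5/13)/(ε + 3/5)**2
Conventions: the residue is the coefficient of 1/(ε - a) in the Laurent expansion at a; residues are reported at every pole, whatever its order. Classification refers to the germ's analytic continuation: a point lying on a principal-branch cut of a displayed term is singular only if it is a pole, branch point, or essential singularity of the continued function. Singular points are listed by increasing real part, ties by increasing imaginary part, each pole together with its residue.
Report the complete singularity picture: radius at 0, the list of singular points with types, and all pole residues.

Denominator factor (ε + 3/5)^2: pole of order 2 at -3/5, modulus 3/5.
The radius of convergence is the smallest modulus among the singular points: 3/5.
At the order-2 pole -3/5 set g(ε) = (ε - (-3/5))^2*f(ε) = -2*ε**2 + 35*ε/11 - 5/13.
Order-2 pole: residue = g'(a); g'(-3/5) = 307/55, so the residue is 307/55.

Radius of convergence at 0: 3/5.
At -3/5: a pole of order 2; residue 307/55.


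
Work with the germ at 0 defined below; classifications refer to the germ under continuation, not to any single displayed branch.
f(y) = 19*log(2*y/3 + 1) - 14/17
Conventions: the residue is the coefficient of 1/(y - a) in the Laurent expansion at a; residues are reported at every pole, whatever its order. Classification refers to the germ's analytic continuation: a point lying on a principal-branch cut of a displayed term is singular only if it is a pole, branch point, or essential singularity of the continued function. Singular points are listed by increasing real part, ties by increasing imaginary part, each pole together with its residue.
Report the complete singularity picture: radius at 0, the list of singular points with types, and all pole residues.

Radius of convergence at 0: 3/2.
At -3/2: a logarithmic branch point.

Branch term (19)*log(1 - y/(-3/2)): its argument vanishes at y = -3/2, a logarithmic branch point, modulus 3/2.
The radius of convergence is the smallest modulus among the singular points: 3/2.


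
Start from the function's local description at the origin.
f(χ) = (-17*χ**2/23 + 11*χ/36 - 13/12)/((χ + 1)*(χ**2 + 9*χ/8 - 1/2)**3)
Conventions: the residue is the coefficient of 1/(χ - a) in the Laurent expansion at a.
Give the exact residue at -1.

At the order-1 pole -1 set g(χ) = (χ - (-1))*f(χ) = (-17*χ**2/23 + 11*χ/36 - 13/12)/(χ**2 + 9*χ/8 - 1/2)**3.
Simple pole: residue = g(a) at a = -1, which is 225536/25875.

The residue is 225536/25875.


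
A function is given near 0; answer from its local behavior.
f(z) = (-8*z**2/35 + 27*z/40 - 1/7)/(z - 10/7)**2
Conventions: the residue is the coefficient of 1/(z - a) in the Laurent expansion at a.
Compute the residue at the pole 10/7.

The residue is 43/1960.

At the order-2 pole 10/7 set g(z) = (z - (10/7))^2*f(z) = -8*z**2/35 + 27*z/40 - 1/7.
Order-2 pole: residue = g'(a); g'(10/7) = 43/1960, so the residue is 43/1960.


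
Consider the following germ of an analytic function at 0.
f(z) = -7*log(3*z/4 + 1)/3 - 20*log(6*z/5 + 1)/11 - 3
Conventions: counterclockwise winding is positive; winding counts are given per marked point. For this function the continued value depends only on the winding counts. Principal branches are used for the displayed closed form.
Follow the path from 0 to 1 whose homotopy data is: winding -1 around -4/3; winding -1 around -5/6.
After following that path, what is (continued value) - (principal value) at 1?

Continued minus principal equals (274/33)*pi*i.

The rational part is single-valued and drops out of the difference; each branch term changes only by its own monodromy.
(-7/3)*log(1 - z/(-4/3)): each positive loop around -4/3 adds 2*pi*i to the log, so winding -1 contributes (-7/3)*(-1)*2*pi*i = (14/3)*pi*i.
(-20/11)*log(1 - z/(-5/6)): each positive loop around -5/6 adds 2*pi*i to the log, so winding -1 contributes (-20/11)*(-1)*2*pi*i = (40/11)*pi*i.
Summing the contributions at z = 1 gives (274/33)*pi*i.


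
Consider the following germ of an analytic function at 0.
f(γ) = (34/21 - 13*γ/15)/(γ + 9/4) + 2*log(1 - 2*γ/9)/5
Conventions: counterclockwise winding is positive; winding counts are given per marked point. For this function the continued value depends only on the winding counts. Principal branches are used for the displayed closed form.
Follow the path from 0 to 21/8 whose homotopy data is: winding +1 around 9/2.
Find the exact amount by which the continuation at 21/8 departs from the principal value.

Continued minus principal equals (4/5)*pi*i.

The rational part is single-valued and drops out of the difference; each branch term changes only by its own monodromy.
(2/5)*log(1 - γ/(9/2)): each positive loop around 9/2 adds 2*pi*i to the log, so winding +1 contributes (2/5)*(1)*2*pi*i = (4/5)*pi*i.
Summing the contributions at γ = 21/8 gives (4/5)*pi*i.


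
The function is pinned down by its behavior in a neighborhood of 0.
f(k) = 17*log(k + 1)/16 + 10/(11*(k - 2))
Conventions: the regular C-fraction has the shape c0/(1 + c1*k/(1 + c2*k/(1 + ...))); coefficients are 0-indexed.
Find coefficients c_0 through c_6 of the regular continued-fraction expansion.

Taylor coefficients (expand at 0): a_0 = -5/11, a_1 = 147/176, a_2 = -227/352, a_3 = 157/528, a_4 = -207/704, a_5 = 349/1760, a_6 = -389/2112.
c0 = a_0 = -5/11. Peel one level at a time: if S = 1 + c*k/S' with S'(0) = 1, then c is the k-coefficient of S and S' = c*k/(S - 1).
S_1 = c0/f = 1 + (147/80)*k + (12529/6400)*k^2 + ...; c1 = 147/80.
S_2 = c1*k/(S_1 - 1) = 1 + (-12529/11760)*k + (6919/28812)*k^2 + ...; c2 = -12529/11760.
S_3 = c2*k/(S_2 - 1) = 1 + (740/3283)*k + (12010/40401)*k^2 + ...; c3 = 740/3283.
S_4 = c3*k/(S_3 - 1) = 1 + (-58849/44622)*k + (312767/554445)*k^2 + ...; c4 = -58849/44622.
S_5 = c4*k/(S_4 - 1) = 1 + (855322/1999665)*k + (-7938629/36060025)*k^2 + ...; c5 = 855322/1999665.
S_6 = c5*k/(S_5 - 1) = 1 + (39456171/76659830)*k + ...; c6 = 39456171/76659830.

The regular C-fraction coefficients are [-5/11, 147/80, -12529/11760, 740/3283, -58849/44622, 855322/1999665, 39456171/76659830].


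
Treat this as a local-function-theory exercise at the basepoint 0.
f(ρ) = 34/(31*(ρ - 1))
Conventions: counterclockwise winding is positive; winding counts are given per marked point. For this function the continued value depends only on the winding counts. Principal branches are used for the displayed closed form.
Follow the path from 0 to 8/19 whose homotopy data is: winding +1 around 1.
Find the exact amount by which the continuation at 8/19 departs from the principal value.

Continued minus principal equals 0.

The function is rational, hence single-valued: continuing it around any pole returns the same value, so the difference is 0.


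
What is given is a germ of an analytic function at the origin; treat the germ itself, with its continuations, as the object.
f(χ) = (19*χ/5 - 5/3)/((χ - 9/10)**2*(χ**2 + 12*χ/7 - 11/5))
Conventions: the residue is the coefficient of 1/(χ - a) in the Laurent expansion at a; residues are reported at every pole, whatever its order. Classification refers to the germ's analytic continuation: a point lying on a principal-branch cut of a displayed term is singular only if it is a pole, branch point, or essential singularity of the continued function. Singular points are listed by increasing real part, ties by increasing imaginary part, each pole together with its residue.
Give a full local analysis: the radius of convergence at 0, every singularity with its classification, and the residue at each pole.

Denominator factor (χ - 9/10)^2: pole of order 2 at 9/10, modulus 9/10.
Denominator factor (χ**2 + 12*χ/7 - 11/5): discriminant 2876/245, real irrational roots -6/7 + (1/35)*sqrt(3595) and -6/7 - (1/35)*sqrt(3595); poles of order 1, moduli -6/7 + (1/35)*sqrt(3595) and 6/7 + (1/35)*sqrt(3595).
The radius of convergence is the smallest modulus among the singular points: -6/7 + (1/35)*sqrt(3595).
The factor χ**2 + 12*χ/7 - 11/5 splits as (χ - a)(χ - a') with a = -6/7 - (1/35)*sqrt(3595), a' = -6/7 + (1/35)*sqrt(3595). At the order-1 pole a set g(χ) = (χ - a)*f(χ) = [(19*χ/5 - 5/3)/(χ - 9/10)**2] / (χ - a').
Simple pole: residue = g(a) at a = -6/7 - (1/35)*sqrt(3595), which is 1367310/11449 - (49074830/24695493)*sqrt(3595).
The factor χ**2 + 12*χ/7 - 11/5 splits as (χ - a)(χ - a') with a = -6/7 + (1/35)*sqrt(3595), a' = -6/7 - (1/35)*sqrt(3595). At the order-1 pole a set g(χ) = (χ - a)*f(χ) = [(19*χ/5 - 5/3)/(χ - 9/10)**2] / (χ - a').
Simple pole: residue = g(a) at a = -6/7 + (1/35)*sqrt(3595), which is 1367310/11449 + (49074830/24695493)*sqrt(3595).
At the order-2 pole 9/10 set g(χ) = (χ - (9/10))^2*f(χ) = (19*χ/5 - 5/3)/(χ**2 + 12*χ/7 - 11/5).
Order-2 pole: residue = g'(a); g'(9/10) = -2734620/11449, so the residue is -2734620/11449.
List the singular points by increasing real part (a conjugate pair: the negative imaginary part first).

Radius of convergence at 0: -6/7 + (1/35)*sqrt(3595).
At -6/7 - (1/35)*sqrt(3595): a pole of order 1; residue 1367310/11449 - (49074830/24695493)*sqrt(3595).
At -6/7 + (1/35)*sqrt(3595): a pole of order 1; residue 1367310/11449 + (49074830/24695493)*sqrt(3595).
At 9/10: a pole of order 2; residue -2734620/11449.


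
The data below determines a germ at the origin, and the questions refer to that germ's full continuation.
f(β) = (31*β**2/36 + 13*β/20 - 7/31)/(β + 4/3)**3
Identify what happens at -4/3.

The denominator factor β + 4/3 vanishes at -4/3 and appears to the power 3; the numerator there equals 5504/12555, nonzero, and no other factor vanishes.
Hence a pole whose order is the multiplicity, 3.

The point is a pole of order 3.


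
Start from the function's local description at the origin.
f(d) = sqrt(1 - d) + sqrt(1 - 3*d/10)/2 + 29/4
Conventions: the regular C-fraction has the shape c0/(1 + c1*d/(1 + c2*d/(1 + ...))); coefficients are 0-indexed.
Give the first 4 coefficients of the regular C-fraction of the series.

The regular C-fraction coefficients are [35/4, 23/350, -9431/32200, -346927/1735304].

Taylor coefficients (expand at 0): a_0 = 35/4, a_1 = -23/40, a_2 = -209/1600, a_3 = -2027/32000.
c0 = a_0 = 35/4. Peel one level at a time: if S = 1 + c*d/S' with S'(0) = 1, then c is the d-coefficient of S and S' = c*d/(S - 1).
S_1 = c0/f = 1 + (23/350)*d + (9431/490000)*d^2 + ...; c1 = 23/350.
S_2 = c1*d/(S_1 - 1) = 1 + (-9431/32200)*d + (-49561/846400)*d^2 + ...; c2 = -9431/32200.
S_3 = c2*d/(S_2 - 1) = 1 + (-346927/1735304)*d + ...; c3 = -346927/1735304.


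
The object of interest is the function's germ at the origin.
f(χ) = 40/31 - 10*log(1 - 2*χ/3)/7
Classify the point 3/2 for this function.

The term (-10/7)*log(1 - χ/(3/2)) has argument 1 - 3/2/(3/2) = 0 at 3/2: a logarithmic (infinitely-sheeted) branch point; the remaining terms are analytic or single-valued there.

The point is a logarithmic branch point.


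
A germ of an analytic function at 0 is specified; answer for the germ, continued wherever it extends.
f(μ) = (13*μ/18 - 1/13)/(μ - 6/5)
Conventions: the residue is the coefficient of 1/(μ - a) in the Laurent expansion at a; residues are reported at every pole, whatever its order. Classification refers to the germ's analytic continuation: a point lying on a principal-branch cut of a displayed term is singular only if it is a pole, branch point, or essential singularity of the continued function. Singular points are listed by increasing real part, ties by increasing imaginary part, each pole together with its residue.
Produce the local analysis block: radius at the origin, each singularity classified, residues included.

Denominator factor (μ - 6/5): pole of order 1 at 6/5, modulus 6/5.
The radius of convergence is the smallest modulus among the singular points: 6/5.
At the order-1 pole 6/5 set g(μ) = (μ - (6/5))*f(μ) = 13*μ/18 - 1/13.
Simple pole: residue = g(a) at a = 6/5, which is 154/195.

Radius of convergence at 0: 6/5.
At 6/5: a pole of order 1; residue 154/195.


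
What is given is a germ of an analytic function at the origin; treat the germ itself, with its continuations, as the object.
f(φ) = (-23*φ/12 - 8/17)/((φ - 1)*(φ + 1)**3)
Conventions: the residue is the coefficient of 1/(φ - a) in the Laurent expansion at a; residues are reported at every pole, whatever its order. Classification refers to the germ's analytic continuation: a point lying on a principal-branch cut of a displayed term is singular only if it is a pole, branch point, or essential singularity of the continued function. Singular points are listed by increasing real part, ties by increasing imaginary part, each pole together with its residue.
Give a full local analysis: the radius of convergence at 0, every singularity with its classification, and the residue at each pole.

Radius of convergence at 0: 1.
At -1: a pole of order 3; residue 487/1632.
At 1: a pole of order 1; residue -487/1632.

Denominator factor (φ + 1)^3: pole of order 3 at -1, modulus 1.
Denominator factor (φ - 1): pole of order 1 at 1, modulus 1.
The radius of convergence is the smallest modulus among the singular points: 1.
At the order-3 pole -1 set g(φ) = (φ - (-1))^3*f(φ) = (-23*φ/12 - 8/17)/(φ - 1).
Order-3 pole: residue = g''(a)/2; g''(-1) = 487/816, so the residue is 487/1632.
At the order-1 pole 1 set g(φ) = (φ - (1))*f(φ) = (-23*φ/12 - 8/17)/(φ + 1)**3.
Simple pole: residue = g(a) at a = 1, which is -487/1632.
List the singular points by increasing real part (a conjugate pair: the negative imaginary part first).


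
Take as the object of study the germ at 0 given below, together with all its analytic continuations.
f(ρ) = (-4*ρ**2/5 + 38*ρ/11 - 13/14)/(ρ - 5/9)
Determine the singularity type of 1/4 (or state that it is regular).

The point is a regular point.

Denominator factors: ρ - 5/9 = -11/36 at ρ = 1/4 — none vanishes.
So the germ continues analytically to 1/4.


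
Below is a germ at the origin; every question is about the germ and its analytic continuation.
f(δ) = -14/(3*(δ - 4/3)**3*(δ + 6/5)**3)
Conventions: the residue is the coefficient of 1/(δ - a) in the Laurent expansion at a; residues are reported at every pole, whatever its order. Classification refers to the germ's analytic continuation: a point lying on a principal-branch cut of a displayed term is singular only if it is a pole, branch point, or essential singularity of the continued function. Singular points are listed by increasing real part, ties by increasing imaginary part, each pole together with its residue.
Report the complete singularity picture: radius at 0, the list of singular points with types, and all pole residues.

Radius of convergence at 0: 6/5.
At -6/5: a pole of order 3; residue 5315625/19808792.
At 4/3: a pole of order 3; residue -5315625/19808792.

Denominator factor (δ + 6/5)^3: pole of order 3 at -6/5, modulus 6/5.
Denominator factor (δ - 4/3)^3: pole of order 3 at 4/3, modulus 4/3.
The radius of convergence is the smallest modulus among the singular points: 6/5.
At the order-3 pole -6/5 set g(δ) = (δ - (-6/5))^3*f(δ) = -14/(3*(δ - 4/3)**3).
Order-3 pole: residue = g''(a)/2; g''(-6/5) = 5315625/9904396, so the residue is 5315625/19808792.
At the order-3 pole 4/3 set g(δ) = (δ - (4/3))^3*f(δ) = -14/(3*(δ + 6/5)**3).
Order-3 pole: residue = g''(a)/2; g''(4/3) = -5315625/9904396, so the residue is -5315625/19808792.
List the singular points by increasing real part (a conjugate pair: the negative imaginary part first).


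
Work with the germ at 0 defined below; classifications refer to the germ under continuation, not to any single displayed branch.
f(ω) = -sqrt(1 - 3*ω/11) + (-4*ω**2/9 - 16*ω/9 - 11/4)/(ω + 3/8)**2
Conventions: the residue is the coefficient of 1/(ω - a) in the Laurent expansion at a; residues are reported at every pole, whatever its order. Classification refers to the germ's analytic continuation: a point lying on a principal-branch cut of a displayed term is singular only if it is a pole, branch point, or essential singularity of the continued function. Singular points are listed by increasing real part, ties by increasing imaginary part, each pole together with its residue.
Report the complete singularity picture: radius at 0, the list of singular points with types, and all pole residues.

Denominator factor (ω + 3/8)^2: pole of order 2 at -3/8, modulus 3/8.
Branch term (-1)*sqrt(1 - ω/(11/3)): its argument vanishes at ω = 11/3, a square-root branch point, modulus 11/3.
The radius of convergence is the smallest modulus among the singular points: 3/8.
The branch term is analytic at -3/8 and contributes nothing to the residue; only the rational part matters.
At the order-2 pole -3/8 set g(ω) = (ω - (-3/8))^2*(rational part) = -4*ω**2/9 - 16*ω/9 - 11/4.
Order-2 pole: residue = g'(a); g'(-3/8) = -13/9, so the residue is -13/9.
List the singular points by increasing real part (a conjugate pair: the negative imaginary part first).

Radius of convergence at 0: 3/8.
At -3/8: a pole of order 2; residue -13/9.
At 11/3: an algebraic (square-root) branch point.


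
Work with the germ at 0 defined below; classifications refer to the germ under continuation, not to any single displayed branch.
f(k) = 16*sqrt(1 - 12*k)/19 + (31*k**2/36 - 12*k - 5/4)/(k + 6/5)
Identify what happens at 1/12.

The point is an algebraic (square-root) branch point.

The term (16/19)*sqrt(1 - k/(1/12)) has argument 1 - 1/12/(1/12) = 0 at 1/12: a square-root (algebraic, two-sheeted) branch point; the remaining terms are analytic or single-valued there.


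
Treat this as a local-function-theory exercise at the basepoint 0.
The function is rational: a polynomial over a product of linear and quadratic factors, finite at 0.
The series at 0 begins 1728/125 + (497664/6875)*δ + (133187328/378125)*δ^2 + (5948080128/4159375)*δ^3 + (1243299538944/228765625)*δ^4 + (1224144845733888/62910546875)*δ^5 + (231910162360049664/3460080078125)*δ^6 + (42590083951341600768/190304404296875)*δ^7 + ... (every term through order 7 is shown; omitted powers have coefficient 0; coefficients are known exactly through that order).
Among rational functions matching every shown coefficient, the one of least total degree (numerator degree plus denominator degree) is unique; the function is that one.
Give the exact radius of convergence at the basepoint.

No rational of total degree below 6 reproduces all 8 coefficients; solving the [0/6] Pade equations on them gives f(δ) = -1/(δ**2 + 8*δ/11 - 5/12)**3, whose expansion matches every shown term.
Denominator factor (δ**2 + 8*δ/11 - 5/12)^3: discriminant 797/363, real irrational roots -4/11 + (1/66)*sqrt(2391) and -4/11 - (1/66)*sqrt(2391); poles of order 3, moduli -4/11 + (1/66)*sqrt(2391) and 4/11 + (1/66)*sqrt(2391).
The radius of convergence is the smallest modulus among the singular points: -4/11 + (1/66)*sqrt(2391).

The radius of convergence is -4/11 + (1/66)*sqrt(2391).


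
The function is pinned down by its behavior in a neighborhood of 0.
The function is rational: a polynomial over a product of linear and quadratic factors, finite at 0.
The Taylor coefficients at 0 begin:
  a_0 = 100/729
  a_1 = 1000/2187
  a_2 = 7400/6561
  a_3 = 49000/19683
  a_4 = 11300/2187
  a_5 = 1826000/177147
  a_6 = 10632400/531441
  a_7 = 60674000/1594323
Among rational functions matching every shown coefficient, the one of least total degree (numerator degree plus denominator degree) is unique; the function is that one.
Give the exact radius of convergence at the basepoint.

No rational of total degree below 4 reproduces all 8 coefficients; solving the [0/4] Pade equations on them gives f(w) = 4/(9*(w - 3/5)**2*(w**2 + 9)), whose expansion matches every shown term.
Denominator factor (w - 3/5)^2: pole of order 2 at 3/5, modulus 3/5.
Denominator factor (w**2 + 9): discriminant -36, complex-conjugate roots (3)*i and -(3)*i; poles of order 1, moduli 3 and 3.
The radius of convergence is the smallest modulus among the singular points: 3/5.

The radius of convergence is 3/5.
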